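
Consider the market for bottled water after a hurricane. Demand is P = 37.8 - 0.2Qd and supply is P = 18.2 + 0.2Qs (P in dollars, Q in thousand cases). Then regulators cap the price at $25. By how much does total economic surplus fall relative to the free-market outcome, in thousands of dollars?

45

Rearranging demand gives Qd = 189 - 5P; rearranging supply gives Qs = 5P - 91. Without the control the market clears where 189 - 5P = 5P - 91, i.e. P* = 28 and Q* = 49.
Because the ceiling (25) lies below the market-clearing price, it is binding.
At P = 25: Qd = 189 - 5·25 = 64 and Qs = 5·25 - 91 = 34.
Quantity traded falls to 34. At Q = 34 the demand price is (189 - 34)/5 = 31 and the supply price is (91 + 34)/5 = 25.
Deadweight loss = ½ · (31 - 25) · (49 - 34) = ½ · 6 · 15 = 45.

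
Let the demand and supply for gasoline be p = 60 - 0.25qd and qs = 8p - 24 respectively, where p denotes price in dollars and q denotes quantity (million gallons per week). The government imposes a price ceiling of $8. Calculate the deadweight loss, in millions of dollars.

Rearranging demand gives qd = 240 - 4p. Without the control the market clears where 240 - 4p = 8p - 24, i.e. p* = 22 and q* = 152.
Since 8 < 22, the ceiling is binding.
At p = 8: qd = 240 - 4·8 = 208 and qs = 8·8 - 24 = 40.
Quantity traded falls to 40. At q = 40 the demand price is (240 - 40)/4 = 50 and the supply price is (24 + 40)/8 = 8.
Deadweight loss = ½ · (50 - 8) · (152 - 40) = ½ · 42 · 112 = 2352.

2352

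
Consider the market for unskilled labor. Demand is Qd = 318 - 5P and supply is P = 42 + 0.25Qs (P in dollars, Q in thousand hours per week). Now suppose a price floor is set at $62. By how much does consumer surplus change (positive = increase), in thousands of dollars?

-224

Rearranging supply gives Qs = 4P - 168. Without the control the market clears where 318 - 5P = 4P - 168, i.e. P* = 54 and Q* = 48.
Since 62 > 54, the floor is binding.
At P = 62: Qd = 318 - 5·62 = 8 and Qs = 4·62 - 168 = 80.
Consumer surplus without the control is ½ · (63.6 - 54) · 48 = 230.4.
With the floor, consumers buy 8 units at 62, so CS = ½ · (63.6 - 62) · 8 = 6.4.
Change in consumer surplus = 6.4 - 230.4 = -224.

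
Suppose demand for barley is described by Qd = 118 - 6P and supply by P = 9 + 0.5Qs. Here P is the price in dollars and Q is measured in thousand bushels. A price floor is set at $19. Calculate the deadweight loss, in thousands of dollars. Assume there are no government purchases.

48

Rearranging supply gives Qs = 2P - 18. In a free market, 118 - 6P = 2P - 18 gives the equilibrium P* = 17, Q* = 16.
Because the floor (19) lies above the market-clearing price, it is binding.
At P = 19: Qd = 118 - 6·19 = 4 and Qs = 2·19 - 18 = 20.
Quantity traded falls to 4. At Q = 4 the demand price is (118 - 4)/6 = 19 and the supply price is (18 + 4)/2 = 11.
Deadweight loss = ½ · (19 - 11) · (16 - 4) = ½ · 8 · 12 = 48.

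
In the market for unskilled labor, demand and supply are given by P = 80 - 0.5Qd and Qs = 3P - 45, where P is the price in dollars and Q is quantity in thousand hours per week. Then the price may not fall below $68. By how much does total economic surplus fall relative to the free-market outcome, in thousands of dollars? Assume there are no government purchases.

Rearranging demand gives Qd = 160 - 2P. Without the control the market clears where 160 - 2P = 3P - 45, i.e. P* = 41 and Q* = 78.
The floor of 68 is above the equilibrium price 41, so it binds.
At P = 68: Qd = 160 - 2·68 = 24 and Qs = 3·68 - 45 = 159.
Quantity traded falls to 24. At Q = 24 the demand price is (160 - 24)/2 = 68 and the supply price is (45 + 24)/3 = 23.
Deadweight loss = ½ · (68 - 23) · (78 - 24) = ½ · 45 · 54 = 1215.

1215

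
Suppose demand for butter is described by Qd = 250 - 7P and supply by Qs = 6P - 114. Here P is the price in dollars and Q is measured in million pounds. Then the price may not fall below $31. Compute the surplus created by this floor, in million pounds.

39

Without the control the market clears where 250 - 7P = 6P - 114, i.e. P* = 28 and Q* = 54.
Since 31 > 28, the floor is binding.
At P = 31: Qd = 250 - 7·31 = 33 and Qs = 6·31 - 114 = 72.
Surplus = Qs - Qd = 72 - 33 = 39.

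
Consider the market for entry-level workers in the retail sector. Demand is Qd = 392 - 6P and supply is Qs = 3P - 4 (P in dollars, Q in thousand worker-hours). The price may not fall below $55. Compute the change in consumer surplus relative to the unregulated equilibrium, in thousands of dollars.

Equilibrium: 392 - 6P = 3P - 4, so 396 = 9P and P* = 44, Q* = 128.
The floor of 55 is above the equilibrium price 44, so it binds.
At P = 55: Qd = 392 - 6·55 = 62 and Qs = 3·55 - 4 = 161.
Consumer surplus without the control is ½ · (196/3 - 44) · 128 = 4096/3.
With the floor, consumers buy 62 units at 55, so CS = ½ · (196/3 - 55) · 62 = 961/3.
Change in consumer surplus = 961/3 - 4096/3 = -1045.

-1045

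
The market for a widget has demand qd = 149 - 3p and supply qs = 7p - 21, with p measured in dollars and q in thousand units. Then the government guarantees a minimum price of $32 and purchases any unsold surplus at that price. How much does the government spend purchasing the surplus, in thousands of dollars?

4800

In a free market, 149 - 3p = 7p - 21 gives the equilibrium p* = 17, q* = 98.
Since 32 > 17, the floor is binding.
At p = 32: qd = 149 - 3·32 = 53 and qs = 7·32 - 21 = 203.
Surplus = qs - qd = 150.
Government expenditure = surplus × support price = 150 × 32 = 4800.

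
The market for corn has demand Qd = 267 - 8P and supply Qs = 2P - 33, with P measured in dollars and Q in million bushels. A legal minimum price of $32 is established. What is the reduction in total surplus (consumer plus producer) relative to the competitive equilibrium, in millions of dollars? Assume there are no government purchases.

80

Setting quantity demanded equal to quantity supplied, 267 - 8P = 2P - 33, gives P* = 30 and Q* = 27.
Because the floor (32) lies above the market-clearing price, it is binding.
At P = 32: Qd = 267 - 8·32 = 11 and Qs = 2·32 - 33 = 31.
Quantity traded falls to 11. At Q = 11 the demand price is (267 - 11)/8 = 32 and the supply price is (33 + 11)/2 = 22.
Deadweight loss = ½ · (32 - 22) · (27 - 11) = ½ · 10 · 16 = 80.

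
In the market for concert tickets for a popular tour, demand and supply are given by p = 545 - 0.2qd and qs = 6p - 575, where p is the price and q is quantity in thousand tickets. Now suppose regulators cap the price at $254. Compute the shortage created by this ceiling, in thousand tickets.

Rearranging demand gives qd = 2725 - 5p. Equilibrium: 2725 - 5p = 6p - 575, so 3300 = 11p and p* = 300, q* = 1225.
Because the ceiling (254) lies below the market-clearing price, it is binding.
At p = 254: qd = 2725 - 5·254 = 1455 and qs = 6·254 - 575 = 949.
Shortage = qd - qs = 1455 - 949 = 506.

506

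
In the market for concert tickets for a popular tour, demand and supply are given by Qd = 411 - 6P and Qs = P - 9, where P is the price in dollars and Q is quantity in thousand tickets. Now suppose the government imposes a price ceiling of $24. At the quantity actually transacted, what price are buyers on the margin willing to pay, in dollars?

66

Without the control the market clears where 411 - 6P = P - 9, i.e. P* = 60 and Q* = 51.
Because the ceiling (24) lies below the market-clearing price, it is binding.
At P = 24: Qd = 411 - 6·24 = 267 and Qs = 24 - 9 = 15.
Only 15 units reach the market. On the demand curve, the marginal buyer's willingness to pay at Q = 15 is (411 - 15)/6 = 66.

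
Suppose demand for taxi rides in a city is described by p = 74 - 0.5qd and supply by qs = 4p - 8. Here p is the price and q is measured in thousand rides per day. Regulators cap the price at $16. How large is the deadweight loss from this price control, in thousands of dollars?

Rearranging demand gives qd = 148 - 2p. Equilibrium: 148 - 2p = 4p - 8, so 156 = 6p and p* = 26, q* = 96.
Since 16 < 26, the ceiling is binding.
At p = 16: qd = 148 - 2·16 = 116 and qs = 4·16 - 8 = 56.
Quantity traded falls to 56. At q = 56 the demand price is (148 - 56)/2 = 46 and the supply price is (8 + 56)/4 = 16.
Deadweight loss = ½ · (46 - 16) · (96 - 56) = ½ · 30 · 40 = 600.

600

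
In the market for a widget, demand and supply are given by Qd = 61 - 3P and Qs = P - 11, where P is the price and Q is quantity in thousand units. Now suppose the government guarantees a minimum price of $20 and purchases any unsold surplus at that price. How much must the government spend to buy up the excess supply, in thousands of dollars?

160

In a free market, 61 - 3P = P - 11 gives the equilibrium P* = 18, Q* = 7.
The floor of 20 is above the equilibrium price 18, so it binds.
At P = 20: Qd = 61 - 3·20 = 1 and Qs = 20 - 11 = 9.
Surplus = Qs - Qd = 8.
Government expenditure = surplus × support price = 8 × 20 = 160.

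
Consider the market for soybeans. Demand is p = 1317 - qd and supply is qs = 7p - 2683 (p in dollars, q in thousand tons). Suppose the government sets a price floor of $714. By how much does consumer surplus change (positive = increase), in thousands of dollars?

-151940

Rearranging demand gives qd = 1317 - p. Equilibrium: 1317 - p = 7p - 2683, so 4000 = 8p and p* = 500, q* = 817.
The floor of 714 is above the equilibrium price 500, so it binds.
At p = 714: qd = 1317 - 714 = 603 and qs = 7·714 - 2683 = 2315.
Consumer surplus without the control is ½ · (1317 - 500) · 817 = 333744.5.
With the floor, consumers buy 603 units at 714, so CS = ½ · (1317 - 714) · 603 = 181804.5.
Change in consumer surplus = 181804.5 - 333744.5 = -151940.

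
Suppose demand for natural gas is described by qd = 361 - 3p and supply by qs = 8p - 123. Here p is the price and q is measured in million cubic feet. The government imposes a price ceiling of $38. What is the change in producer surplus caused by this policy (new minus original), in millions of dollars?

-1230

Equilibrium: 361 - 3p = 8p - 123, so 484 = 11p and p* = 44, q* = 229.
Since 38 < 44, the ceiling is binding.
At p = 38: qd = 361 - 3·38 = 247 and qs = 8·38 - 123 = 181.
Producer surplus without the control is ½ · (44 - 15.375) · 229 = 3277.5625.
With the ceiling, producers sell 181 units at 38, so PS = ½ · (38 - 15.375) · 181 = 2047.5625.
Change in producer surplus = 2047.5625 - 3277.5625 = -1230.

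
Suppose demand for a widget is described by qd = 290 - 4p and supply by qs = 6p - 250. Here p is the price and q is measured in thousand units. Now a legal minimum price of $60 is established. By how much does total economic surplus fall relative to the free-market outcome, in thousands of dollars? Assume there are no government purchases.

120

Without the control the market clears where 290 - 4p = 6p - 250, i.e. p* = 54 and q* = 74.
Since 60 > 54, the floor is binding.
At p = 60: qd = 290 - 4·60 = 50 and qs = 6·60 - 250 = 110.
Quantity traded falls to 50. At q = 50 the demand price is (290 - 50)/4 = 60 and the supply price is (250 + 50)/6 = 50.
Deadweight loss = ½ · (60 - 50) · (74 - 50) = ½ · 10 · 24 = 120.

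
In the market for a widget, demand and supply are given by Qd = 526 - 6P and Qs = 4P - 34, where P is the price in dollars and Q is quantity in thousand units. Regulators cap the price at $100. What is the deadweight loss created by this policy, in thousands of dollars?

Setting quantity demanded equal to quantity supplied, 526 - 6P = 4P - 34, gives P* = 56 and Q* = 190.
The ceiling of 100 is above the equilibrium price 56, so it is not binding; the market clears at P* = 56, Q* = 190.
Since the control does not bind, no trades are prevented and deadweight loss is zero.

0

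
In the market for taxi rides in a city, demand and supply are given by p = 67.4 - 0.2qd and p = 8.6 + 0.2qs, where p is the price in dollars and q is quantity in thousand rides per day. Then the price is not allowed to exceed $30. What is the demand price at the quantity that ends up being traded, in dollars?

Rearranging demand gives qd = 337 - 5p; rearranging supply gives qs = 5p - 43. Equilibrium: 337 - 5p = 5p - 43, so 380 = 10p and p* = 38, q* = 147.
The ceiling of 30 is below the equilibrium price 38, so it binds.
At p = 30: qd = 337 - 5·30 = 187 and qs = 5·30 - 43 = 107.
Only 107 units reach the market. On the demand curve, the marginal buyer's willingness to pay at q = 107 is (337 - 107)/5 = 46.

46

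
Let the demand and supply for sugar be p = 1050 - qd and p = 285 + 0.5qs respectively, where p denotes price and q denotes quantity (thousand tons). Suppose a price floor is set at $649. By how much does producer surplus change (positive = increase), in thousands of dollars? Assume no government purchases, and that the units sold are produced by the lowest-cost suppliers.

40738.75

Rearranging demand gives qd = 1050 - p; rearranging supply gives qs = 2p - 570. In a free market, 1050 - p = 2p - 570 gives the equilibrium p* = 540, q* = 510.
Since 649 > 540, the floor is binding.
At p = 649: qd = 1050 - 649 = 401 and qs = 2·649 - 570 = 728.
Producer surplus without the control is ½ · (540 - 285) · 510 = 65025.
With the floor, 401 units are sold at 649. The supply price at q = 401 is 485.5, so PS = ½ · [(649 - 285) + (649 - 485.5)] · 401 = 105763.75.
Change in producer surplus = 105763.75 - 65025 = 40738.75.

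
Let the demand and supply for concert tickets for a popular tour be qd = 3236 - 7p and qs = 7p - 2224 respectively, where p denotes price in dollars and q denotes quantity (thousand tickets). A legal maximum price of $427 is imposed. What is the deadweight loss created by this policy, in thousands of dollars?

0

Equilibrium: 3236 - 7p = 7p - 2224, so 5460 = 14p and p* = 390, q* = 506.
Since 427 is above p* = 390, the ceiling does not bind and the free-market outcome prevails.
Since the control does not bind, no trades are prevented and deadweight loss is zero.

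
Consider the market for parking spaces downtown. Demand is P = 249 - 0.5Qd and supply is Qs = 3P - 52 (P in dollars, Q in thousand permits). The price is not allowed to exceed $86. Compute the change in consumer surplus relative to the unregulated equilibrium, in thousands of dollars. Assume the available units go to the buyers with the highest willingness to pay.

3648

Rearranging demand gives Qd = 498 - 2P. In a free market, 498 - 2P = 3P - 52 gives the equilibrium P* = 110, Q* = 278.
Since 86 < 110, the ceiling is binding.
At P = 86: Qd = 498 - 2·86 = 326 and Qs = 3·86 - 52 = 206.
Consumer surplus without the control is ½ · (249 - 110) · 278 = 19321.
With the ceiling, 206 units are sold at 86 (assume they go to the highest-value buyers). The demand price at Q = 206 is 146, so CS = ½ · [(249 - 86) + (146 - 86)] · 206 = 22969.
Change in consumer surplus = 22969 - 19321 = 3648.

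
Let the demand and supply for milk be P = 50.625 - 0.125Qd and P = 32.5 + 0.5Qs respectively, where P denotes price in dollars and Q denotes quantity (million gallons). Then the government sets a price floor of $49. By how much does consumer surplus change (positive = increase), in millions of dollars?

-42

Rearranging demand gives Qd = 405 - 8P; rearranging supply gives Qs = 2P - 65. In a free market, 405 - 8P = 2P - 65 gives the equilibrium P* = 47, Q* = 29.
Because the floor (49) lies above the market-clearing price, it is binding.
At P = 49: Qd = 405 - 8·49 = 13 and Qs = 2·49 - 65 = 33.
Consumer surplus without the control is ½ · (50.625 - 47) · 29 = 52.5625.
With the floor, consumers buy 13 units at 49, so CS = ½ · (50.625 - 49) · 13 = 10.5625.
Change in consumer surplus = 10.5625 - 52.5625 = -42.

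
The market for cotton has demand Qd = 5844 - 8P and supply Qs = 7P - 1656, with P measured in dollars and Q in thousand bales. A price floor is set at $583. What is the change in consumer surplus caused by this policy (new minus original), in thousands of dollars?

Setting quantity demanded equal to quantity supplied, 5844 - 8P = 7P - 1656, gives P* = 500 and Q* = 1844.
Since 583 > 500, the floor is binding.
At P = 583: Qd = 5844 - 8·583 = 1180 and Qs = 7·583 - 1656 = 2425.
Consumer surplus without the control is ½ · (730.5 - 500) · 1844 = 212521.
With the floor, consumers buy 1180 units at 583, so CS = ½ · (730.5 - 583) · 1180 = 87025.
Change in consumer surplus = 87025 - 212521 = -125496.

-125496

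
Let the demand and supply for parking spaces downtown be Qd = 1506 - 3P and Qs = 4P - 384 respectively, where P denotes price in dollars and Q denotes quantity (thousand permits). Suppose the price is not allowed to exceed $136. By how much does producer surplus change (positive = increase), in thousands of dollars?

-57352

In a free market, 1506 - 3P = 4P - 384 gives the equilibrium P* = 270, Q* = 696.
The ceiling of 136 is below the equilibrium price 270, so it binds.
At P = 136: Qd = 1506 - 3·136 = 1098 and Qs = 4·136 - 384 = 160.
Producer surplus without the control is ½ · (270 - 96) · 696 = 60552.
With the ceiling, producers sell 160 units at 136, so PS = ½ · (136 - 96) · 160 = 3200.
Change in producer surplus = 3200 - 60552 = -57352.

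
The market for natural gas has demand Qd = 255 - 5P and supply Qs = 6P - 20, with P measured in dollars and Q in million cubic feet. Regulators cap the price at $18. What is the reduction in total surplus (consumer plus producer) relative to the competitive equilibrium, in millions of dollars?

323.4

Without the control the market clears where 255 - 5P = 6P - 20, i.e. P* = 25 and Q* = 130.
The ceiling of 18 is below the equilibrium price 25, so it binds.
At P = 18: Qd = 255 - 5·18 = 165 and Qs = 6·18 - 20 = 88.
Quantity traded falls to 88. At Q = 88 the demand price is (255 - 88)/5 = 33.4 and the supply price is (20 + 88)/6 = 18.
Deadweight loss = ½ · (33.4 - 18) · (130 - 88) = ½ · 15.4 · 42 = 323.4.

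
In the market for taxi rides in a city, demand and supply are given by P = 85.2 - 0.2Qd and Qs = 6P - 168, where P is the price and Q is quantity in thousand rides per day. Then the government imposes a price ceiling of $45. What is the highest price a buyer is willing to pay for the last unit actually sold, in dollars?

Rearranging demand gives Qd = 426 - 5P. In a free market, 426 - 5P = 6P - 168 gives the equilibrium P* = 54, Q* = 156.
The ceiling of 45 is below the equilibrium price 54, so it binds.
At P = 45: Qd = 426 - 5·45 = 201 and Qs = 6·45 - 168 = 102.
Only 102 units reach the market. On the demand curve, the marginal buyer's willingness to pay at Q = 102 is (426 - 102)/5 = 64.8.

64.8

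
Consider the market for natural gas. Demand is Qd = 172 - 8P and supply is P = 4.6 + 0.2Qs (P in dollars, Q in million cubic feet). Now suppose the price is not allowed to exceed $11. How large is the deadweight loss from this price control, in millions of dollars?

65

Rearranging supply gives Qs = 5P - 23. Equilibrium: 172 - 8P = 5P - 23, so 195 = 13P and P* = 15, Q* = 52.
The ceiling of 11 is below the equilibrium price 15, so it binds.
At P = 11: Qd = 172 - 8·11 = 84 and Qs = 5·11 - 23 = 32.
Quantity traded falls to 32. At Q = 32 the demand price is (172 - 32)/8 = 17.5 and the supply price is (23 + 32)/5 = 11.
Deadweight loss = ½ · (17.5 - 11) · (52 - 32) = ½ · 6.5 · 20 = 65.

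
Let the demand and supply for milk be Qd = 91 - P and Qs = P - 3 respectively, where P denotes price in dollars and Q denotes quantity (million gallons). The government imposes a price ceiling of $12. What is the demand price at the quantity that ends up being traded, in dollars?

82

Setting quantity demanded equal to quantity supplied, 91 - P = P - 3, gives P* = 47 and Q* = 44.
Because the ceiling (12) lies below the market-clearing price, it is binding.
At P = 12: Qd = 91 - 12 = 79 and Qs = 12 - 3 = 9.
Only 9 units reach the market. On the demand curve, the marginal buyer's willingness to pay at Q = 9 is (91 - 9) = 82.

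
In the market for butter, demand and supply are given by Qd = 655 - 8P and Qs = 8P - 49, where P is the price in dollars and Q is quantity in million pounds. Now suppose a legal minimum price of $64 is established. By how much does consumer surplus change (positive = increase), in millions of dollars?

-4460

Equilibrium: 655 - 8P = 8P - 49, so 704 = 16P and P* = 44, Q* = 303.
The floor of 64 is above the equilibrium price 44, so it binds.
At P = 64: Qd = 655 - 8·64 = 143 and Qs = 8·64 - 49 = 463.
Consumer surplus without the control is ½ · (81.875 - 44) · 303 = 5738.0625.
With the floor, consumers buy 143 units at 64, so CS = ½ · (81.875 - 64) · 143 = 1278.0625.
Change in consumer surplus = 1278.0625 - 5738.0625 = -4460.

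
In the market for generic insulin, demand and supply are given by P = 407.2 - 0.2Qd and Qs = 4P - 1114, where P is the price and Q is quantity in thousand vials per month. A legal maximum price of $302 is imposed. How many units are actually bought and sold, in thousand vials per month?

Rearranging demand gives Qd = 2036 - 5P. In a free market, 2036 - 5P = 4P - 1114 gives the equilibrium P* = 350, Q* = 286.
The ceiling of 302 is below the equilibrium price 350, so it binds.
At P = 302: Qd = 2036 - 5·302 = 526 and Qs = 4·302 - 1114 = 94.
The quantity actually transacted is the short side, supply: 94.

94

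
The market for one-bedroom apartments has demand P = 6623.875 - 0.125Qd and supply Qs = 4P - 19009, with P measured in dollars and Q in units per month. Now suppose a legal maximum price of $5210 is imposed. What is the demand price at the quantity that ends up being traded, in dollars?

6395

Rearranging demand gives Qd = 52991 - 8P. Equilibrium: 52991 - 8P = 4P - 19009, so 72000 = 12P and P* = 6000, Q* = 4991.
Since 5210 < 6000, the ceiling is binding.
At P = 5210: Qd = 52991 - 8·5210 = 11311 and Qs = 4·5210 - 19009 = 1831.
Only 1831 units reach the market. On the demand curve, the marginal buyer's willingness to pay at Q = 1831 is (52991 - 1831)/8 = 6395.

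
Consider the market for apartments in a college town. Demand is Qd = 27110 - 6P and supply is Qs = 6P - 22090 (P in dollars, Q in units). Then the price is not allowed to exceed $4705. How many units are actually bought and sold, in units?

Setting quantity demanded equal to quantity supplied, 27110 - 6P = 6P - 22090, gives P* = 4100 and Q* = 2510.
The ceiling of 4705 is above the equilibrium price 4100, so it is not binding; the market clears at P* = 4100, Q* = 2510.

2510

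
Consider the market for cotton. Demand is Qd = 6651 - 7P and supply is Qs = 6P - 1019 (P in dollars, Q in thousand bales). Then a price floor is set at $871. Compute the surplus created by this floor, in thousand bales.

Equilibrium: 6651 - 7P = 6P - 1019, so 7670 = 13P and P* = 590, Q* = 2521.
The floor of 871 is above the equilibrium price 590, so it binds.
At P = 871: Qd = 6651 - 7·871 = 554 and Qs = 6·871 - 1019 = 4207.
Surplus = Qs - Qd = 4207 - 554 = 3653.

3653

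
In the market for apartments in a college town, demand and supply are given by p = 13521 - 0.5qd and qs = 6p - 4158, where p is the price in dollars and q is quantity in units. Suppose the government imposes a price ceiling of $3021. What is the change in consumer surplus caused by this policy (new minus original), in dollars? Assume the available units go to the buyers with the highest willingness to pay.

Rearranging demand gives qd = 27042 - 2p. Without the control the market clears where 27042 - 2p = 6p - 4158, i.e. p* = 3900 and q* = 19242.
The ceiling of 3021 is below the equilibrium price 3900, so it binds.
At p = 3021: qd = 27042 - 2·3021 = 21000 and qs = 6·3021 - 4158 = 13968.
Consumer surplus without the control is ½ · (13521 - 3900) · 19242 = 92563641.
With the ceiling, 13968 units are sold at 3021 (assume they go to the highest-value buyers). The demand price at q = 13968 is 6537, so CS = ½ · [(13521 - 3021) + (6537 - 3021)] · 13968 = 97887744.
Change in consumer surplus = 97887744 - 92563641 = 5324103.

5324103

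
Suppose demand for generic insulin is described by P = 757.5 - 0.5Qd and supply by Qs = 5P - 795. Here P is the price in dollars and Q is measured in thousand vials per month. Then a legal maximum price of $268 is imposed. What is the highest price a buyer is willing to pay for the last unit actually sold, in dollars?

485

Rearranging demand gives Qd = 1515 - 2P. Equilibrium: 1515 - 2P = 5P - 795, so 2310 = 7P and P* = 330, Q* = 855.
Because the ceiling (268) lies below the market-clearing price, it is binding.
At P = 268: Qd = 1515 - 2·268 = 979 and Qs = 5·268 - 795 = 545.
Only 545 units reach the market. On the demand curve, the marginal buyer's willingness to pay at Q = 545 is (1515 - 545)/2 = 485.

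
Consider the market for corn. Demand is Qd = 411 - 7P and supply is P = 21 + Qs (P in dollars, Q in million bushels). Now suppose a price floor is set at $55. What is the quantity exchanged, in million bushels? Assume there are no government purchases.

Rearranging supply gives Qs = P - 21. Setting quantity demanded equal to quantity supplied, 411 - 7P = P - 21, gives P* = 54 and Q* = 33.
Since 55 > 54, the floor is binding.
At P = 55: Qd = 411 - 7·55 = 26 and Qs = 55 - 21 = 34.
The quantity actually transacted is the short side, demand: 26.

26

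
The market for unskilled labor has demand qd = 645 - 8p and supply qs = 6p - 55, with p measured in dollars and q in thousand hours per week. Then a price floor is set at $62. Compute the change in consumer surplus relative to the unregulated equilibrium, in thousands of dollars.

-2364

Setting quantity demanded equal to quantity supplied, 645 - 8p = 6p - 55, gives p* = 50 and q* = 245.
Because the floor (62) lies above the market-clearing price, it is binding.
At p = 62: qd = 645 - 8·62 = 149 and qs = 6·62 - 55 = 317.
Consumer surplus without the control is ½ · (80.625 - 50) · 245 = 3751.5625.
With the floor, consumers buy 149 units at 62, so CS = ½ · (80.625 - 62) · 149 = 1387.5625.
Change in consumer surplus = 1387.5625 - 3751.5625 = -2364.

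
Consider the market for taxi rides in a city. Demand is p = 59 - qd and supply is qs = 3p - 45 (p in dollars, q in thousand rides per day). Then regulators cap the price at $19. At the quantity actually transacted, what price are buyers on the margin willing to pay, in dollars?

47

Rearranging demand gives qd = 59 - p. In a free market, 59 - p = 3p - 45 gives the equilibrium p* = 26, q* = 33.
Since 19 < 26, the ceiling is binding.
At p = 19: qd = 59 - 19 = 40 and qs = 3·19 - 45 = 12.
Only 12 units reach the market. On the demand curve, the marginal buyer's willingness to pay at q = 12 is (59 - 12) = 47.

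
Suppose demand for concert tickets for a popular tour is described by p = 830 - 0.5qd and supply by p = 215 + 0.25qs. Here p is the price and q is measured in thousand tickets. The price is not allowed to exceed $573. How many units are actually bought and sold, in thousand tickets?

820

Rearranging demand gives qd = 1660 - 2p; rearranging supply gives qs = 4p - 860. Without the control the market clears where 1660 - 2p = 4p - 860, i.e. p* = 420 and q* = 820.
The ceiling of 573 is above the equilibrium price 420, so it is not binding; the market clears at p* = 420, q* = 820.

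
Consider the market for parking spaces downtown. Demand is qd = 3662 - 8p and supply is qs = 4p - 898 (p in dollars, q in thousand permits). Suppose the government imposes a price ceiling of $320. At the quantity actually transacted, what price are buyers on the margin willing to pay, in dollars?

Equilibrium: 3662 - 8p = 4p - 898, so 4560 = 12p and p* = 380, q* = 622.
Since 320 < 380, the ceiling is binding.
At p = 320: qd = 3662 - 8·320 = 1102 and qs = 4·320 - 898 = 382.
Only 382 units reach the market. On the demand curve, the marginal buyer's willingness to pay at q = 382 is (3662 - 382)/8 = 410.

410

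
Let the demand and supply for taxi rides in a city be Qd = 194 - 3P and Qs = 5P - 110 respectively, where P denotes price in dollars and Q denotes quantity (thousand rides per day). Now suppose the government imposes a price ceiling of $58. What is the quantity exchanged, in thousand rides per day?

Equilibrium: 194 - 3P = 5P - 110, so 304 = 8P and P* = 38, Q* = 80.
The ceiling of 58 is above the equilibrium price 38, so it is not binding; the market clears at P* = 38, Q* = 80.

80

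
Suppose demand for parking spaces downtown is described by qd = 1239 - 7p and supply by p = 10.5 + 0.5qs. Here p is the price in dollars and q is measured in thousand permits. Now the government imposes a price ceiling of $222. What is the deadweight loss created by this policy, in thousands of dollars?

0

Rearranging supply gives qs = 2p - 21. Setting quantity demanded equal to quantity supplied, 1239 - 7p = 2p - 21, gives p* = 140 and q* = 259.
The ceiling of 222 is above the equilibrium price 140, so it is not binding; the market clears at p* = 140, q* = 259.
Since the control does not bind, no trades are prevented and deadweight loss is zero.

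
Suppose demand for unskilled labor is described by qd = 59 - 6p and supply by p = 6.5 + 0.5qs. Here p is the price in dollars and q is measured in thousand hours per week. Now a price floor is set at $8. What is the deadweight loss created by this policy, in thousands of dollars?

0

Rearranging supply gives qs = 2p - 13. Setting quantity demanded equal to quantity supplied, 59 - 6p = 2p - 13, gives p* = 9 and q* = 5.
Since 8 is below p* = 9, the floor does not bind and the free-market outcome prevails.
Since the control does not bind, no trades are prevented and deadweight loss is zero.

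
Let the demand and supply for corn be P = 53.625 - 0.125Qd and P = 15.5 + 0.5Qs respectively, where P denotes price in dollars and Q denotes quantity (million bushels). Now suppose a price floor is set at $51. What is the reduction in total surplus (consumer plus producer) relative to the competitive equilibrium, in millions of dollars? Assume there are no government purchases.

Rearranging demand gives Qd = 429 - 8P; rearranging supply gives Qs = 2P - 31. Without the control the market clears where 429 - 8P = 2P - 31, i.e. P* = 46 and Q* = 61.
The floor of 51 is above the equilibrium price 46, so it binds.
At P = 51: Qd = 429 - 8·51 = 21 and Qs = 2·51 - 31 = 71.
Quantity traded falls to 21. At Q = 21 the demand price is (429 - 21)/8 = 51 and the supply price is (31 + 21)/2 = 26.
Deadweight loss = ½ · (51 - 26) · (61 - 21) = ½ · 25 · 40 = 500.

500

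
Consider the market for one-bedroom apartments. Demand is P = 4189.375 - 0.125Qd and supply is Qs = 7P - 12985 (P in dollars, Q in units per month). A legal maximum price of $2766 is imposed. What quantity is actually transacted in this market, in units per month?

Rearranging demand gives Qd = 33515 - 8P. Setting quantity demanded equal to quantity supplied, 33515 - 8P = 7P - 12985, gives P* = 3100 and Q* = 8715.
The ceiling of 2766 is below the equilibrium price 3100, so it binds.
At P = 2766: Qd = 33515 - 8·2766 = 11387 and Qs = 7·2766 - 12985 = 6377.
The quantity actually transacted is the short side, supply: 6377.

6377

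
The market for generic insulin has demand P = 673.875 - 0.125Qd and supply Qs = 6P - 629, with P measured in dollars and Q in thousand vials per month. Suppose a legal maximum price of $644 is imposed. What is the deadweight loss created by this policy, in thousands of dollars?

Rearranging demand gives Qd = 5391 - 8P. Setting quantity demanded equal to quantity supplied, 5391 - 8P = 6P - 629, gives P* = 430 and Q* = 1951.
The ceiling of 644 is above the equilibrium price 430, so it is not binding; the market clears at P* = 430, Q* = 1951.
Since the control does not bind, no trades are prevented and deadweight loss is zero.

0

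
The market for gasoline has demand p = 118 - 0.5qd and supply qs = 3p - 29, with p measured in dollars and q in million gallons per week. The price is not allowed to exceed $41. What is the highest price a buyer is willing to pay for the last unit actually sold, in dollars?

71

Rearranging demand gives qd = 236 - 2p. Equilibrium: 236 - 2p = 3p - 29, so 265 = 5p and p* = 53, q* = 130.
The ceiling of 41 is below the equilibrium price 53, so it binds.
At p = 41: qd = 236 - 2·41 = 154 and qs = 3·41 - 29 = 94.
Only 94 units reach the market. On the demand curve, the marginal buyer's willingness to pay at q = 94 is (236 - 94)/2 = 71.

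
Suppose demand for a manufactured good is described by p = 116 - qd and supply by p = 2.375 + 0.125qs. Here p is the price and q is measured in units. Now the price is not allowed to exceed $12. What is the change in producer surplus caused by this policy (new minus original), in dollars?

-267

Rearranging demand gives qd = 116 - p; rearranging supply gives qs = 8p - 19. Without the control the market clears where 116 - p = 8p - 19, i.e. p* = 15 and q* = 101.
Because the ceiling (12) lies below the market-clearing price, it is binding.
At p = 12: qd = 116 - 12 = 104 and qs = 8·12 - 19 = 77.
Producer surplus without the control is ½ · (15 - 2.375) · 101 = 637.5625.
With the ceiling, producers sell 77 units at 12, so PS = ½ · (12 - 2.375) · 77 = 370.5625.
Change in producer surplus = 370.5625 - 637.5625 = -267.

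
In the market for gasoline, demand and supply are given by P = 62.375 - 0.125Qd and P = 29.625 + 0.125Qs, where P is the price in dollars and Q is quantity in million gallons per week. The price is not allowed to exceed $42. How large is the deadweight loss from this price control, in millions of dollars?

Rearranging demand gives Qd = 499 - 8P; rearranging supply gives Qs = 8P - 237. Without the control the market clears where 499 - 8P = 8P - 237, i.e. P* = 46 and Q* = 131.
Because the ceiling (42) lies below the market-clearing price, it is binding.
At P = 42: Qd = 499 - 8·42 = 163 and Qs = 8·42 - 237 = 99.
Quantity traded falls to 99. At Q = 99 the demand price is (499 - 99)/8 = 50 and the supply price is (237 + 99)/8 = 42.
Deadweight loss = ½ · (50 - 42) · (131 - 99) = ½ · 8 · 32 = 128.

128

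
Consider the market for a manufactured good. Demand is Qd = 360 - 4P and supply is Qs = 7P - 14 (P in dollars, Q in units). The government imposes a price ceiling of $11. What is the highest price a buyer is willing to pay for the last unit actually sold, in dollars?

Setting quantity demanded equal to quantity supplied, 360 - 4P = 7P - 14, gives P* = 34 and Q* = 224.
Because the ceiling (11) lies below the market-clearing price, it is binding.
At P = 11: Qd = 360 - 4·11 = 316 and Qs = 7·11 - 14 = 63.
Only 63 units reach the market. On the demand curve, the marginal buyer's willingness to pay at Q = 63 is (360 - 63)/4 = 74.25.

74.25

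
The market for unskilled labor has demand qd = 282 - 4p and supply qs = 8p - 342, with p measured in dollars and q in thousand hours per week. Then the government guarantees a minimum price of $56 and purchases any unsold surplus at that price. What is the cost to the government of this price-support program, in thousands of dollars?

Without the control the market clears where 282 - 4p = 8p - 342, i.e. p* = 52 and q* = 74.
The floor of 56 is above the equilibrium price 52, so it binds.
At p = 56: qd = 282 - 4·56 = 58 and qs = 8·56 - 342 = 106.
Surplus = qs - qd = 48.
Government expenditure = surplus × support price = 48 × 56 = 2688.

2688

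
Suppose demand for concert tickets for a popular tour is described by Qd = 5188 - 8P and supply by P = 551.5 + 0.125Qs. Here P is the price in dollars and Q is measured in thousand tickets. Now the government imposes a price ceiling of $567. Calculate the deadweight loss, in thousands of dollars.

Rearranging supply gives Qs = 8P - 4412. In a free market, 5188 - 8P = 8P - 4412 gives the equilibrium P* = 600, Q* = 388.
Because the ceiling (567) lies below the market-clearing price, it is binding.
At P = 567: Qd = 5188 - 8·567 = 652 and Qs = 8·567 - 4412 = 124.
Quantity traded falls to 124. At Q = 124 the demand price is (5188 - 124)/8 = 633 and the supply price is (4412 + 124)/8 = 567.
Deadweight loss = ½ · (633 - 567) · (388 - 124) = ½ · 66 · 264 = 8712.

8712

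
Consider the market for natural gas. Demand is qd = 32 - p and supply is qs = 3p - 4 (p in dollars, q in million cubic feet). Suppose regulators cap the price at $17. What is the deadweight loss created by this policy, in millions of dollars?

0

Equilibrium: 32 - p = 3p - 4, so 36 = 4p and p* = 9, q* = 23.
Since 17 is above p* = 9, the ceiling does not bind and the free-market outcome prevails.
Since the control does not bind, no trades are prevented and deadweight loss is zero.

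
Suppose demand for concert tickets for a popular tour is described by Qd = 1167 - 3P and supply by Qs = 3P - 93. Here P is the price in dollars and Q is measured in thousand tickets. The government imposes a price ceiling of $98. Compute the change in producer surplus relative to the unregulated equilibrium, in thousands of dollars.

Without the control the market clears where 1167 - 3P = 3P - 93, i.e. P* = 210 and Q* = 537.
The ceiling of 98 is below the equilibrium price 210, so it binds.
At P = 98: Qd = 1167 - 3·98 = 873 and Qs = 3·98 - 93 = 201.
Producer surplus without the control is ½ · (210 - 31) · 537 = 48061.5.
With the ceiling, producers sell 201 units at 98, so PS = ½ · (98 - 31) · 201 = 6733.5.
Change in producer surplus = 6733.5 - 48061.5 = -41328.

-41328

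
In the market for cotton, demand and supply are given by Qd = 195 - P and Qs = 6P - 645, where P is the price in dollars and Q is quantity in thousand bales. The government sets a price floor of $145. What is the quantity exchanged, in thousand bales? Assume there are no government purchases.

Equilibrium: 195 - P = 6P - 645, so 840 = 7P and P* = 120, Q* = 75.
Since 145 > 120, the floor is binding.
At P = 145: Qd = 195 - 145 = 50 and Qs = 6·145 - 645 = 225.
The quantity actually transacted is the short side, demand: 50.

50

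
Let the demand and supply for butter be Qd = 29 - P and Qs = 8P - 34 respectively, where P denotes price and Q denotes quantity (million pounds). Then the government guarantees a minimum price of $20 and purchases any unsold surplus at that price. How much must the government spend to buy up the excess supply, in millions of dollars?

2340

In a free market, 29 - P = 8P - 34 gives the equilibrium P* = 7, Q* = 22.
The floor of 20 is above the equilibrium price 7, so it binds.
At P = 20: Qd = 29 - 20 = 9 and Qs = 8·20 - 34 = 126.
Surplus = Qs - Qd = 117.
Government expenditure = surplus × support price = 117 × 20 = 2340.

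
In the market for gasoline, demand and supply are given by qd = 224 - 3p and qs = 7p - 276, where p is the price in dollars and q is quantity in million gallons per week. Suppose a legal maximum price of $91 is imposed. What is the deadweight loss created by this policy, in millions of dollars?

0

Equilibrium: 224 - 3p = 7p - 276, so 500 = 10p and p* = 50, q* = 74.
The ceiling of 91 is above the equilibrium price 50, so it is not binding; the market clears at p* = 50, q* = 74.
Since the control does not bind, no trades are prevented and deadweight loss is zero.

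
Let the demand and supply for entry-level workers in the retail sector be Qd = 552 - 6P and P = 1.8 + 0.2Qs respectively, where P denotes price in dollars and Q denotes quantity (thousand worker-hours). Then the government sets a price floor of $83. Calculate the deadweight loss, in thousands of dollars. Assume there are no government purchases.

6758.4

Rearranging supply gives Qs = 5P - 9. Equilibrium: 552 - 6P = 5P - 9, so 561 = 11P and P* = 51, Q* = 246.
Because the floor (83) lies above the market-clearing price, it is binding.
At P = 83: Qd = 552 - 6·83 = 54 and Qs = 5·83 - 9 = 406.
Quantity traded falls to 54. At Q = 54 the demand price is (552 - 54)/6 = 83 and the supply price is (9 + 54)/5 = 12.6.
Deadweight loss = ½ · (83 - 12.6) · (246 - 54) = ½ · 70.4 · 192 = 6758.4.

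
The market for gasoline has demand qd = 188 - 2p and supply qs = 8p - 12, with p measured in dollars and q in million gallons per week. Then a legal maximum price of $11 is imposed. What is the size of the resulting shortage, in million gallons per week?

90

In a free market, 188 - 2p = 8p - 12 gives the equilibrium p* = 20, q* = 148.
Since 11 < 20, the ceiling is binding.
At p = 11: qd = 188 - 2·11 = 166 and qs = 8·11 - 12 = 76.
Shortage = qd - qs = 166 - 76 = 90.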